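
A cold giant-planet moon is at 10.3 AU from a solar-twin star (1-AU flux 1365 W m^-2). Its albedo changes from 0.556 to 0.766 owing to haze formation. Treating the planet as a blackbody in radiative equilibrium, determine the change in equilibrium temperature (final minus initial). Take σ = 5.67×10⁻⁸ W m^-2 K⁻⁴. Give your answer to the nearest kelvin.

-10 kelvin

By the inverse-square law, S = 1365/10.3² = 12.87 W m^-2.
Initial: T₁ = [S(1−0.556)/(4σ)]^(1/4) = 70.84 K.
After:  T₂ = [12.87·0.234/(4σ)]^(1/4) = 60.36 K.
ΔT = T₂ − T₁ = -10.48 K.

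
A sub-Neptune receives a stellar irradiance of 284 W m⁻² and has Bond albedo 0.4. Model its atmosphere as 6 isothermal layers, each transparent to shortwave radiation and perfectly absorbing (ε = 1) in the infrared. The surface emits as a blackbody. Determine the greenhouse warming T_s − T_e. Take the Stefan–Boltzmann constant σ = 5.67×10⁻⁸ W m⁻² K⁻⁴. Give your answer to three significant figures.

104 K

Top-of-atmosphere balance: σT_e⁴ = S(1−α)/4 = 42.60 W m⁻² → T_e = 165.6 K.
Surface: T_s = (7)^¼·T_e = 269.3 K.
So the greenhouse effect raises the surface by 269.3 − 165.6 = 103.7 K.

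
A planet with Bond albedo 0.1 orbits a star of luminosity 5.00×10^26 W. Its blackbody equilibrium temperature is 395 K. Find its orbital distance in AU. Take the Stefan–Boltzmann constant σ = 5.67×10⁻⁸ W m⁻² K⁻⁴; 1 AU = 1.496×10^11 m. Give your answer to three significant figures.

0.538 AU

The flux needed for this T is 4σT⁴/(1−0.1) = 6135 W m⁻².
Then d = [L/(4πS)]^(1/2) = 8.054×10^10 m, i.e. 0.5383 AU.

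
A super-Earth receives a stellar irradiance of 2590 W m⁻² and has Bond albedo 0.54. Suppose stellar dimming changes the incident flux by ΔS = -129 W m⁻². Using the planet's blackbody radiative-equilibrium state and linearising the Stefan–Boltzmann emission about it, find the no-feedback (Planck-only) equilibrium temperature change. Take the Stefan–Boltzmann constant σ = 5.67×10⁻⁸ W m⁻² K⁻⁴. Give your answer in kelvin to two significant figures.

The baseline emission temperature is T_e = 269.2 K.
ΔF = Δ[S(1−α)]/4 = (1−0.54)·-129/4 = -14.83 W m⁻².
The Planck feedback parameter is 4σT_e³ = 4.425 W m⁻²/K.
ΔT₀ = ΔF/λ_P = -14.83/4.425 = -3.35 K.

-3.4 kelvin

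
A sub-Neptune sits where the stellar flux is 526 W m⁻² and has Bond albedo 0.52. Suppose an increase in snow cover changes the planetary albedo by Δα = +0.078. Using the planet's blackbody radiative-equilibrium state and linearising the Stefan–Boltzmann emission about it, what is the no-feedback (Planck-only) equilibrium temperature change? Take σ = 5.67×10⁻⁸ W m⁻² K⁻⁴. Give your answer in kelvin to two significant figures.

-7.4 K

The baseline emission temperature is T_e = 182.7 K.
The change in absorbed flux is Δ[S(1−α)/4] = −SΔα/4 = -10.26 W m⁻².
Planck response: λ_P = 4σT_e³ = 4·5.67×10⁻⁸·(182.7)³ = 1.382 W m⁻²/K.
ΔT₀ = ΔF/λ_P = -10.26/1.382 = -7.42 K.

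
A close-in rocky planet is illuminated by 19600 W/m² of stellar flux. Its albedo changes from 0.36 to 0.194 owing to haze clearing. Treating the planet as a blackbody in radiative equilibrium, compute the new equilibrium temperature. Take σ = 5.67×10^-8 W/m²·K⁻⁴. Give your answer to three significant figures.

514 K

With the new albedo, S(1−α₂)/4 = 3949 W/m², so T₂ = 513.7 K.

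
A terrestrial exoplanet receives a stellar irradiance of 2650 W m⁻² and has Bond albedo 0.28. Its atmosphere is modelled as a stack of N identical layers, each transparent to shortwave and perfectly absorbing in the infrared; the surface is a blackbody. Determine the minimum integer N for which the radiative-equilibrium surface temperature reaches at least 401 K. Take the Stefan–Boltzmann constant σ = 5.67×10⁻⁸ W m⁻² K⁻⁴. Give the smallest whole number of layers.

3

OLR = S(1−α)/4 = 477.0 W m⁻²; the top layer radiates at T_e = 302.9 K.
Since T_s⁴ = (N+1)T_e⁴, we need N ≥ (T_s/T_e)⁴ − 1 = 2.074.
So N ≥ 2.074; the smallest integer is N = 3.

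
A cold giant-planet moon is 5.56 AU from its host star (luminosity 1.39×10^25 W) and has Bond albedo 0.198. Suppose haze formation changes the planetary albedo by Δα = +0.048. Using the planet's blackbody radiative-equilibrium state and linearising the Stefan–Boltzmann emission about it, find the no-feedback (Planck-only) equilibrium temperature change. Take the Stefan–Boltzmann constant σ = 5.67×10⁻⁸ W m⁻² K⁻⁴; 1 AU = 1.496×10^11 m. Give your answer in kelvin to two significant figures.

-0.73 K

d = 5.56 × 1.496×10^11 m = 8.318×10^11 m.
Flux at the orbit: S = L/(4πd²) = 1.39×10^25/(4π·(8.32×10^11)²) = 1.599 W m⁻².
The baseline emission temperature is T_e = 48.76 K.
The change in absorbed flux is Δ[S(1−α)/4] = −SΔα/4 = -0.01919 W m⁻².
Linearising σT⁴ gives d(σT⁴)/dT = 4σT_e³ = 0.02630 W m⁻² per K.
ΔT₀ = ΔF/λ_P = -0.01919/0.02630 = -0.730 K.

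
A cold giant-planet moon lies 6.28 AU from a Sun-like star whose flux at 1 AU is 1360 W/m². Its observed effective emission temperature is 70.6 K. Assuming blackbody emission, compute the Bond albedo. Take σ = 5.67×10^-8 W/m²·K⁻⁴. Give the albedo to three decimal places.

Irradiance scales as 1/d², so S = 1360 W/m² × (1/6.28)² = 34.48 W/m².
Rearranging the radiative balance, α = 1 − 4σT⁴/S.
σT⁴ = 1.409 W/m², so 4σT⁴ = 5.635 W/m².
1−α = 5.635/34.48 = 0.1634, so α = 0.8366.

0.837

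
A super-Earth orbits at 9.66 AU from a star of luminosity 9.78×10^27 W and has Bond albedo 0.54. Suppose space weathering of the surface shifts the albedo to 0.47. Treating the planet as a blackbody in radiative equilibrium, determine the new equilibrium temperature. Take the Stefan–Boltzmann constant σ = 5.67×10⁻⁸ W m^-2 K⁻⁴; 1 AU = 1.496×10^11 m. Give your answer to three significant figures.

172 K

d = 9.66 × 1.496×10^11 m = 1.445×10^12 m.
S = L/(4πd²) = 372.7 W m^-2.
With the new albedo, S(1−α₂)/4 = 49.38 W m^-2, so T₂ = 171.8 K.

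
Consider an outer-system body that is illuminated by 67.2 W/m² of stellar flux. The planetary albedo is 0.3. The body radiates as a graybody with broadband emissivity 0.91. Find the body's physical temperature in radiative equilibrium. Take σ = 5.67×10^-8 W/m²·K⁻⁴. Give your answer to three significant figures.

123 K

Averaging over the sphere, the absorbed flux is S(1−α)/4 = 11.76 W/m².
Radiative balance εσT⁴ = 11.76 gives T = [11.76/(0.91·σ)]^(1/4) = 122.9 K.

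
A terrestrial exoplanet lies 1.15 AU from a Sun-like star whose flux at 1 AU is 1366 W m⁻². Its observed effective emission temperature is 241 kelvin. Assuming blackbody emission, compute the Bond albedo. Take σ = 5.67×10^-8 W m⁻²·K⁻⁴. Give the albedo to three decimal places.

0.259

Flux at the orbit: S = 1366/(1.15)² = 1033 W m⁻².
From σT⁴ = S(1−α)/4 we invert for α: 1−α = 4σT⁴/S.
4σT⁴ = 4·5.67×10⁻⁸·(241)⁴ = 765.1 W m⁻².
1−α = 765.1/1033 = 0.7407, so α = 0.2593.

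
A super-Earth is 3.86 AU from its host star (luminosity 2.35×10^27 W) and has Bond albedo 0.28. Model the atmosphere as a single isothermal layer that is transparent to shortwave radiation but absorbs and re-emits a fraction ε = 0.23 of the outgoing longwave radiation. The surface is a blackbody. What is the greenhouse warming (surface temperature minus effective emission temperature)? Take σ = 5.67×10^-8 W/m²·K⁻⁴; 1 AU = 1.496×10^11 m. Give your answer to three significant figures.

d = 3.86 × 1.496×10^11 m = 5.775×10^11 m.
Spreading L over a sphere of radius d: S = 2.35×10^27/(4π·5.77×10^11²) = 560.8 W/m².
Effective emission temperature (TOA balance): σT_e⁴ = S(1−α)/4 = 100.9 W/m² → T_e = 205.4 K.
The surface balance (absorbed SW + ε·downward IR = σT_s⁴) with T_a⁴ = T_s⁴/2 reduces to T_s = T_e·[2/(2−ε)]^¼ = 211.8 K.
Greenhouse warming: T_s − T_e = 6.370 K.

6.37 K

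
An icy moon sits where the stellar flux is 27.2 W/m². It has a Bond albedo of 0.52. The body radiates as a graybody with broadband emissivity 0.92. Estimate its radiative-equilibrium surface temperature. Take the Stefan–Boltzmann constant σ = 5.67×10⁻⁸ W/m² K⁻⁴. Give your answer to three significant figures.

Absorbed flux (global mean): S(1−α)/4 = 27.20·0.48/4 = 3.264 W/m².
Radiative balance εσT⁴ = 3.264 gives T = [3.264/(0.92·σ)]^(1/4) = 88.94 K.

88.9 K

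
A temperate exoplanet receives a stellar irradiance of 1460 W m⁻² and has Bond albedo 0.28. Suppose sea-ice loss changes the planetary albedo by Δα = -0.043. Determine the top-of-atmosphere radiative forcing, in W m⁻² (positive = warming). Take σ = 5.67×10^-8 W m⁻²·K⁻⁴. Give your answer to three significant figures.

The change in absorbed flux is Δ[S(1−α)/4] = −SΔα/4 = 15.69 W m⁻².

15.7 W m⁻²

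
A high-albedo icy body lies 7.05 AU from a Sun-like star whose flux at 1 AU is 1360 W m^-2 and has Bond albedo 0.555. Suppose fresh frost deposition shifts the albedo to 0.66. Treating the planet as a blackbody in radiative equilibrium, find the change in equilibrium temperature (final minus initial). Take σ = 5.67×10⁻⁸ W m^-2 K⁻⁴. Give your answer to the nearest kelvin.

Irradiance scales as 1/d², so S = 1360 W m^-2 × (1/7.05)² = 27.36 W m^-2.
With α = 0.555, T₁ = 85.60 K.
After:  T₂ = [27.36·0.34/(4σ)]^(1/4) = 80.03 K.
Change: 80.03 − 85.60 = -5.570 K.

-6 K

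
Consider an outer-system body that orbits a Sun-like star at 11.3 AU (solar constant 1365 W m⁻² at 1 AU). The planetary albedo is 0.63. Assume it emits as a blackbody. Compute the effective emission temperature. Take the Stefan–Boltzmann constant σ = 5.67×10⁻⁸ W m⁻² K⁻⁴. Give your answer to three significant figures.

64.6 kelvin

Irradiance scales as 1/d², so S = 1365 W m⁻² × (1/11.3)² = 10.69 W m⁻².
Averaging over the sphere, the absorbed flux is S(1−α)/4 = 0.9888 W m⁻².
In equilibrium σT⁴ equals this, so T = 64.62 K.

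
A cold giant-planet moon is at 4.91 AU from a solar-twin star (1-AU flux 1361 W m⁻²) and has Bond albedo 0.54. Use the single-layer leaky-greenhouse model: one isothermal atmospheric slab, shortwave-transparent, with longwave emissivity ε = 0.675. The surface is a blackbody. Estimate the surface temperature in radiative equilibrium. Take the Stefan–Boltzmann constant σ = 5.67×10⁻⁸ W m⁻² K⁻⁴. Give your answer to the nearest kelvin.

Flux at the orbit: S = 1361/(4.91)² = 56.45 W m⁻².
The planet radiates to space at T_e = [S(1−α)/(4σ)]^(1/4) = 103.4 K.
Surface balance with a leaky layer gives σT_s⁴ = σT_e⁴·2/(2−ε), so T_s = T_e·[2/(2−0.675)]^(1/4) = 114.7 K.

115 kelvin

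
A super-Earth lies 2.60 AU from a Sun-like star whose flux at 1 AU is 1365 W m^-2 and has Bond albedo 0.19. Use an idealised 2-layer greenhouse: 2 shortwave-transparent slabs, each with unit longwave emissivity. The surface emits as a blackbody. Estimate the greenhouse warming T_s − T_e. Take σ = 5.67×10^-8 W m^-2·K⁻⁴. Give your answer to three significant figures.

51.8 kelvin

Irradiance scales as 1/d², so S = 1365 W m^-2 × (1/2.60)² = 201.9 W m^-2.
The effective emission temperature is T_e = [S(1−α)/(4σ)]^¼ = 163.9 K.
Surface: T_s = (3)^¼·T_e = 215.7 K.
Warming: T_s − T_e = 51.80 K.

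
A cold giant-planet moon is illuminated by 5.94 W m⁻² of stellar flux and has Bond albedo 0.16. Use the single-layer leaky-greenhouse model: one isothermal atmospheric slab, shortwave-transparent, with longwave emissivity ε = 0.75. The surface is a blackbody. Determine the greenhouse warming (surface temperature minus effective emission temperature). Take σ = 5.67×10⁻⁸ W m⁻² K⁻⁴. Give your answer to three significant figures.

8.54 K

Effective emission temperature (TOA balance): σT_e⁴ = S(1−α)/4 = 1.247 W m⁻² → T_e = 68.49 K.
Surface balance with a leaky layer gives σT_s⁴ = σT_e⁴·2/(2−ε), so T_s = T_e·[2/(2−0.75)]^(1/4) = 77.03 K.
Greenhouse warming: T_s − T_e = 8.539 K.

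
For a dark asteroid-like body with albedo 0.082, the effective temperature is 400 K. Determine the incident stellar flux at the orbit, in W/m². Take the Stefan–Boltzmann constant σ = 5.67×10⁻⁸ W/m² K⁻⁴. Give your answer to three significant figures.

6320 W/m²

From S(1−α)/4 = σT⁴: S = 4σT⁴/(1−α).
The emitted flux is σT⁴ = 1452 W/m².
S = 4·1452/0.918 = 6325 W/m².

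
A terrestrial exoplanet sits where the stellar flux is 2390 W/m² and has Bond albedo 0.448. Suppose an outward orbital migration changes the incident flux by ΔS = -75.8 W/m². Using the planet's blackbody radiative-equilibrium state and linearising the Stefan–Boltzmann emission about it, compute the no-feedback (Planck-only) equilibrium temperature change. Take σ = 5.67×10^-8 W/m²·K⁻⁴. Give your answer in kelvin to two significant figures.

The baseline emission temperature is T_e = 276.2 K.
TOA radiative forcing: ΔF = (1−α)ΔS/4 = 0.552·(-75.8)/4 = -10.46 W/m².
The Planck feedback parameter is 4σT_e³ = 4.777 W/m²/K.
So ΔT₀ = -10.46/4.777 = -2.19 K.

-2.2 kelvin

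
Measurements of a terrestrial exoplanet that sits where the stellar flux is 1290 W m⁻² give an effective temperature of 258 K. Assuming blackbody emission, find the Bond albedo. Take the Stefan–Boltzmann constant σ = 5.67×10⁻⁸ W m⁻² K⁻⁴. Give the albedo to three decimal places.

0.221

Energy balance: S(1−α)/4 = σT⁴, so 1−α = 4σT⁴/S.
σT⁴ = 251.2 W m⁻², so 4σT⁴ = 1005 W m⁻².
1−α = 1005/1290 = 0.7790, so α = 0.2210.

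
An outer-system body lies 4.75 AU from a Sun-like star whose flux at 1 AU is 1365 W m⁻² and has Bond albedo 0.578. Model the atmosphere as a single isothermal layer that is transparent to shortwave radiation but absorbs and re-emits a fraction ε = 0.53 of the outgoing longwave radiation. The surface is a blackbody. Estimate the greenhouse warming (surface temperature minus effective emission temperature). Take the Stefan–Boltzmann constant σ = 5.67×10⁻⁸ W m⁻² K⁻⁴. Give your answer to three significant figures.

Irradiance scales as 1/d², so S = 1365 W m⁻² × (1/4.75)² = 60.50 W m⁻².
Effective emission temperature (TOA balance): σT_e⁴ = S(1−α)/4 = 6.383 W m⁻² → T_e = 103.0 K.
Surface balance with a leaky layer gives σT_s⁴ = σT_e⁴·2/(2−ε), so T_s = T_e·[2/(2−0.53)]^(1/4) = 111.2 K.
Greenhouse warming: T_s − T_e = 8.241 K.

8.24 kelvin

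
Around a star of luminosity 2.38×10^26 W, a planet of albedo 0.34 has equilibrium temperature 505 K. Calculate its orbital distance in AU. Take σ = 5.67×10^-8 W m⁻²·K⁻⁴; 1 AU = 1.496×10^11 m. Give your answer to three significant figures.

0.195 AU

Energy balance gives S = 4σT⁴/(1−α) = 22350 W m⁻².
S = L/(4πd²) → d = √(L/4πS) = √(2.38×10^26/(4π·22350)) = 2.911×10^10 m = 0.1946 AU.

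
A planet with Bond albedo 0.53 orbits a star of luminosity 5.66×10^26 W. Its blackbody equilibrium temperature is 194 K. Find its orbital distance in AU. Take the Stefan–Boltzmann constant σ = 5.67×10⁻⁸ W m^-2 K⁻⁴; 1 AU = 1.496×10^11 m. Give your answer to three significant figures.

The flux needed for this T is 4σT⁴/(1−0.53) = 683.5 W m^-2.
From L = 4πd²S, d = √(5.66×10^26/(4π·683.5)) = 2.567×10^11 m = 1.716 AU.

1.72 AU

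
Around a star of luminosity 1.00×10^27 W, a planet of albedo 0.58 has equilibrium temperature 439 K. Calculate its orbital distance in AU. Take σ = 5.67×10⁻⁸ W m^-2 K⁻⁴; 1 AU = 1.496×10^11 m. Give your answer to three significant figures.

The flux needed for this T is 4σT⁴/(1−0.58) = 20060 W m^-2.
From L = 4πd²S, d = √(1.00×10^27/(4π·20060)) = 6.299×10^10 m = 0.4211 AU.

0.421 AU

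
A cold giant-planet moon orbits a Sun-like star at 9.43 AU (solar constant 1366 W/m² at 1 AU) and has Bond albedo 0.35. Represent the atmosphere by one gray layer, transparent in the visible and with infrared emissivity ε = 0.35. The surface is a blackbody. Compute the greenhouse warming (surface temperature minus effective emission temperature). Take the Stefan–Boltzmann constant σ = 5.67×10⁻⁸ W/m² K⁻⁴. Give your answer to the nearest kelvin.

4 K

Flux at the orbit: S = 1366/(9.43)² = 15.36 W/m².
The planet radiates to space at T_e = [S(1−α)/(4σ)]^(1/4) = 81.46 K.
The surface balance (absorbed SW + ε·downward IR = σT_s⁴) with T_a⁴ = T_s⁴/2 reduces to T_s = T_e·[2/(2−ε)]^¼ = 85.47 K.
Greenhouse warming: T_s − T_e = 4.013 K.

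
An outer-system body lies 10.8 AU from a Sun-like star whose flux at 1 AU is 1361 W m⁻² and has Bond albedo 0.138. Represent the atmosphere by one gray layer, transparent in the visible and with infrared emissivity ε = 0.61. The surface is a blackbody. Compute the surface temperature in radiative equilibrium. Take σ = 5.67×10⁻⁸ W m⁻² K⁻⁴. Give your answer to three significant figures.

89.4 kelvin

By the inverse-square law, S = 1361/10.8² = 11.67 W m⁻².
The planet radiates to space at T_e = [S(1−α)/(4σ)]^(1/4) = 81.61 K.
Surface balance with a leaky layer gives σT_s⁴ = σT_e⁴·2/(2−ε), so T_s = T_e·[2/(2−0.61)]^(1/4) = 89.38 K.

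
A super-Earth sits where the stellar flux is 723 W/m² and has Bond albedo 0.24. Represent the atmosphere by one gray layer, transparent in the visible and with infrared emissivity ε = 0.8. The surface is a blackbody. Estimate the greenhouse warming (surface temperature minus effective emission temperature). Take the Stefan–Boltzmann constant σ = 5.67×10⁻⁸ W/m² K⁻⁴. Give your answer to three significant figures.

Effective emission temperature (TOA balance): σT_e⁴ = S(1−α)/4 = 137.4 W/m² → T_e = 221.9 K.
Surface balance with a leaky layer gives σT_s⁴ = σT_e⁴·2/(2−ε), so T_s = T_e·[2/(2−0.8)]^(1/4) = 252.1 K.
Greenhouse warming: T_s − T_e = 30.22 K.

30.2 K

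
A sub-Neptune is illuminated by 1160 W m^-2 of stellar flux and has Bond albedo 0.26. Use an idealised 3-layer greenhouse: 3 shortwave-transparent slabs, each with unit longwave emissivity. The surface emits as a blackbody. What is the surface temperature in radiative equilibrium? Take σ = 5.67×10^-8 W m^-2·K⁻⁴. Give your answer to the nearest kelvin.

351 kelvin

The effective emission temperature is T_e = [S(1−α)/(4σ)]^¼ = 248.0 K.
With N = 3 opaque layers, T_s = (N+1)^(1/4)·T_e = 4^(1/4)·248.0 = 350.8 K.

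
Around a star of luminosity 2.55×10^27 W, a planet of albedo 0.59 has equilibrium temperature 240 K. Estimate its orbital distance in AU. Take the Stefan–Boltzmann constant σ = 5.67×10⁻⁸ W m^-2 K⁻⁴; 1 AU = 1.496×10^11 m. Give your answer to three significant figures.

2.22 AU

Energy balance gives S = 4σT⁴/(1−α) = 1835 W m^-2.
From L = 4πd²S, d = √(2.55×10^27/(4π·1835)) = 3.325×10^11 m = 2.223 AU.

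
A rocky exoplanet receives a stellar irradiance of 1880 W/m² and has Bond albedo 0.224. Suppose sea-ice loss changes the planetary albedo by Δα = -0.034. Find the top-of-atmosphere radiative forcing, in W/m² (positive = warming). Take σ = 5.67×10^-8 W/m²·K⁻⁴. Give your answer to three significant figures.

16.0 W/m²

TOA radiative forcing: ΔF = −S·Δα/4 = −1880·(-0.034)/4 = 15.98 W/m².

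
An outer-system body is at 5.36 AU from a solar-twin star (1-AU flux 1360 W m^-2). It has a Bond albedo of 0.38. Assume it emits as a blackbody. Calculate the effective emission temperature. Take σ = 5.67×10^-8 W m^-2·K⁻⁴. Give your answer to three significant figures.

By the inverse-square law, S = 1360/5.36² = 47.34 W m^-2.
The planet absorbs (1−α)S over its disc πR² and re-emits over 4πR², so the mean absorbed flux is (1−0.38)·47.34/4 = 7.337 W m^-2.
Set σT⁴ = 7.337 → T = (7.337/σ)^(1/4) = 106.7 K.

107 kelvin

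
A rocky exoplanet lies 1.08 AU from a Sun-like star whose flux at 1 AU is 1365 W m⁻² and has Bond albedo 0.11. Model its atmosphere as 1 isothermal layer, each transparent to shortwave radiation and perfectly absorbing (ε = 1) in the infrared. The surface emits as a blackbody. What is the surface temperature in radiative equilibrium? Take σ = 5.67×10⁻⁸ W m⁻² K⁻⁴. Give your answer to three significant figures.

By the inverse-square law, S = 1365/1.08² = 1170 W m⁻².
The effective emission temperature is T_e = [S(1−α)/(4σ)]^¼ = 260.3 K.
For an N-layer opaque stack, T_s⁴ = (N+1)T_e⁴, hence T_s = (2)^(1/4)×260.3 K = 309.6 K.

310 K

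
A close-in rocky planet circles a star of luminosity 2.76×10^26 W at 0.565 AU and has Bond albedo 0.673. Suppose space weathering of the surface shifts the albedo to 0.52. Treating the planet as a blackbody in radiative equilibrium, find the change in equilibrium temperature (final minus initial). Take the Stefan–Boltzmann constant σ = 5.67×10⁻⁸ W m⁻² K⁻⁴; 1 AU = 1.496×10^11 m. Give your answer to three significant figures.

d = 0.565 × 1.496×10^11 m = 8.452×10^10 m.
Flux at the orbit: S = L/(4πd²) = 2.76×10^26/(4π·(8.45×10^10)²) = 3074 W m⁻².
Before: T₁ = [3074·0.327/(4σ)]^(1/4) = 258.0 K.
After:  T₂ = [3074·0.48/(4σ)]^(1/4) = 284.0 K.
ΔT = T₂ − T₁ = 25.99 K.

26.0 K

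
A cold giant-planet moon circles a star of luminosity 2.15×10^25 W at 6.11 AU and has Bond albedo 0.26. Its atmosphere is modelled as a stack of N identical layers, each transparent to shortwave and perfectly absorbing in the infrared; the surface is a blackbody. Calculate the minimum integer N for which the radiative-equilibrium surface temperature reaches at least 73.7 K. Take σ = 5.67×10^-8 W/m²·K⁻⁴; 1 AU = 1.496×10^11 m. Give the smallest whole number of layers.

4

Orbital distance: d = 6.11 AU = 9.141×10^11 m.
S = L/(4πd²) = 2.048 W/m².
OLR = S(1−α)/4 = 0.3788 W/m²; the top layer radiates at T_e = 50.84 K.
Need (N+1)T_e⁴ ≥ T_s⁴, i.e. N+1 ≥ (73.7/50.84)⁴ = 4.416.
The minimum whole number is N = 4.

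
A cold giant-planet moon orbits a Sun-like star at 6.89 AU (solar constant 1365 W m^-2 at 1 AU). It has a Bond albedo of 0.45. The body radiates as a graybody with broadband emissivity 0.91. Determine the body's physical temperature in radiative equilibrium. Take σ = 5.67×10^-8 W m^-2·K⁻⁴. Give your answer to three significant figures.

93.6 K

Irradiance scales as 1/d², so S = 1365 W m^-2 × (1/6.89)² = 28.75 W m^-2.
Absorbed flux (global mean): S(1−α)/4 = 28.75·0.55/4 = 3.954 W m^-2.
Equating to εσT⁴ with ε = 0.91: T = (3.954/0.91σ)^(1/4) = 93.56 K.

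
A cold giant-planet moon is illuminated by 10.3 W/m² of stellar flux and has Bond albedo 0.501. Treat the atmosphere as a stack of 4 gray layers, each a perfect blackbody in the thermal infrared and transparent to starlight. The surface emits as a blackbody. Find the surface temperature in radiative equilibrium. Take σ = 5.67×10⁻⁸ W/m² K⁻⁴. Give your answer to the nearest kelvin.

103 K

OLR = S(1−α)/4 = 1.285 W/m²; the top layer radiates at T_e = 69.00 K.
For an N-layer opaque stack, T_s⁴ = (N+1)T_e⁴, hence T_s = (5)^(1/4)×69.00 K = 103.2 K.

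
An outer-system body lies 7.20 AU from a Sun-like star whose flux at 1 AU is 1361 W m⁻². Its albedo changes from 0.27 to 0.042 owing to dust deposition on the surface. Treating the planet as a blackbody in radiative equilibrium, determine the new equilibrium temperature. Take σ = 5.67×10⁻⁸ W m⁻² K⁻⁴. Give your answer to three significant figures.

103 K

By the inverse-square law, S = 1361/7.20² = 26.25 W m⁻².
With the new albedo, S(1−α₂)/4 = 6.288 W m⁻², so T₂ = 102.6 K.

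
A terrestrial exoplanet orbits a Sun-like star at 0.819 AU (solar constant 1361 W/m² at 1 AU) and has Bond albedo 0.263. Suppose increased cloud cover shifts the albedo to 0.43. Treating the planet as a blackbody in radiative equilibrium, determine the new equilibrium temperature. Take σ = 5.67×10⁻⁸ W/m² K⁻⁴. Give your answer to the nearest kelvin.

267 kelvin

By the inverse-square law, S = 1361/0.819² = 2029 W/m².
With the new albedo, S(1−α₂)/4 = 289.1 W/m², so T₂ = 267.2 K.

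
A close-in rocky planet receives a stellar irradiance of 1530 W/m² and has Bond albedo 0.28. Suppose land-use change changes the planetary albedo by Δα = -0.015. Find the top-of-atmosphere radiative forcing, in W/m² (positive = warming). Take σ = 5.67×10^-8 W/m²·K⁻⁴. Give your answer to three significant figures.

5.74 W/m²

ΔF = −(S/4)Δα = −(1530/4)×(-0.015) = 5.737 W/m².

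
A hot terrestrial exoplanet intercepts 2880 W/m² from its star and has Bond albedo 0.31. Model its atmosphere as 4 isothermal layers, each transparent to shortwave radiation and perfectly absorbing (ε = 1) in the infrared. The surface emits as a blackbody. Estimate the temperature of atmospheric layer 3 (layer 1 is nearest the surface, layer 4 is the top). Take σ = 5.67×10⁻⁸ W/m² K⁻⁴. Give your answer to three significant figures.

364 K

Top-of-atmosphere balance: σT_e⁴ = S(1−α)/4 = 496.8 W/m² → T_e = 305.9 K.
Each opaque layer satisfies 2T_j⁴ = T_{j−1}⁴ + T_{j+1}⁴, giving T_k⁴ = (N+1−k)T_e⁴.
With k = 3: T_3 = (4+1−3)^¼·305.9 K = 363.8 K.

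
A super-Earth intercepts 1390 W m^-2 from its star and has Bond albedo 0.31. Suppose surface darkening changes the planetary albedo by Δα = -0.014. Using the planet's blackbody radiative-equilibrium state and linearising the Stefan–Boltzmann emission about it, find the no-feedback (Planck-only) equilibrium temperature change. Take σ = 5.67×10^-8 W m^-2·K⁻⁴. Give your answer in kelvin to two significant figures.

1.3 K

Unperturbed T_e = [1390·(1−0.31)/(4σ)]^¼ = 255.0 K.
TOA radiative forcing: ΔF = −S·Δα/4 = −1390·(-0.014)/4 = 4.865 W m^-2.
Planck response: λ_P = 4σT_e³ = 4·5.67×10⁻⁸·(255.0)³ = 3.761 W m^-2/K.
So ΔT₀ = 4.865/3.761 = 1.29 K.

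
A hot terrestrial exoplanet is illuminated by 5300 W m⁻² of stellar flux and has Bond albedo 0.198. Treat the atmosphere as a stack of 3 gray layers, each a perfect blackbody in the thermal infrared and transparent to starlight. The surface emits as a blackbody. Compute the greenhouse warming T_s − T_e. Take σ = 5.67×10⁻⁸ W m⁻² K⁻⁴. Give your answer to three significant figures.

OLR = S(1−α)/4 = 1063 W m⁻²; the top layer radiates at T_e = 370.0 K.
T_s = (N+1)^(1/4)·T_e = 523.3 K.
Warming: T_s − T_e = 153.3 K.

153 K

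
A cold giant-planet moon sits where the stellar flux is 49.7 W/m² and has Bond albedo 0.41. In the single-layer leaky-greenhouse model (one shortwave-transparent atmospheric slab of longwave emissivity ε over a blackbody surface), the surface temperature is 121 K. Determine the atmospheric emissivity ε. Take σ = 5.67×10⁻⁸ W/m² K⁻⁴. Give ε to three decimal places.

0.794

TOA balance gives T_e = 106.6 K.
Inverting T_s⁴ = 2T_e⁴/(2−ε): (T_e/T_s)⁴ = 0.6031, so ε = 2(1 − 0.6031) = 0.7937.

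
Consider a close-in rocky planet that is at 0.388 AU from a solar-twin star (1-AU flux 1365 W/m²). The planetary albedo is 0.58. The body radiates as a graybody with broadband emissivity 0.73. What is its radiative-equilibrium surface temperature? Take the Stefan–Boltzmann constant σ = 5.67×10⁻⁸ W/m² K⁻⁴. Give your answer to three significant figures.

389 K

Flux at the orbit: S = 1365/(0.388)² = 9067 W/m².
Averaging over the sphere, the absorbed flux is S(1−α)/4 = 952.0 W/m².
Radiative balance εσT⁴ = 952.0 gives T = [952.0/(0.73·σ)]^(1/4) = 389.4 K.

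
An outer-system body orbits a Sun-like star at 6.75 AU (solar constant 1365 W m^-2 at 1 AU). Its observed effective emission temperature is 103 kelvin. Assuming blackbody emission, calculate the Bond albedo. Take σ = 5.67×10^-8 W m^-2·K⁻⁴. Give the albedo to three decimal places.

Flux at the orbit: S = 1365/(6.75)² = 29.96 W m^-2.
From σT⁴ = S(1−α)/4 we invert for α: 1−α = 4σT⁴/S.
σT⁴ = 6.382 W m^-2, so 4σT⁴ = 25.53 W m^-2.
Hence α = 1 − 25.53/29.96 = 0.1479.

0.148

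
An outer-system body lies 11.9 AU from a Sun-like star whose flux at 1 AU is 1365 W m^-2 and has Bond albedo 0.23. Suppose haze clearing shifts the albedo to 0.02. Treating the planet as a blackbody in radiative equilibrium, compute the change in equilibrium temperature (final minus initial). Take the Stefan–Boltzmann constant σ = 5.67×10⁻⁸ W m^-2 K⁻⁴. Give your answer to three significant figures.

4.70 K

Irradiance scales as 1/d², so S = 1365 W m^-2 × (1/11.9)² = 9.639 W m^-2.
With α = 0.23, T₁ = 75.63 K.
After:  T₂ = [9.639·0.98/(4σ)]^(1/4) = 80.34 K.
Change: 80.34 − 75.63 = 4.700 K.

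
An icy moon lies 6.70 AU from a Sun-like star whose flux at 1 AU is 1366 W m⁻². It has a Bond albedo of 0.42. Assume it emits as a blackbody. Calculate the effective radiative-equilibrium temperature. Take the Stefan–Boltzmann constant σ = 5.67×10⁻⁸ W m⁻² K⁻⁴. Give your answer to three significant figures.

93.9 K

Irradiance scales as 1/d², so S = 1366 W m⁻² × (1/6.70)² = 30.43 W m⁻².
Averaging over the sphere, the absorbed flux is S(1−α)/4 = 4.412 W m⁻².
Set σT⁴ = 4.412 → T = (4.412/σ)^(1/4) = 93.92 K.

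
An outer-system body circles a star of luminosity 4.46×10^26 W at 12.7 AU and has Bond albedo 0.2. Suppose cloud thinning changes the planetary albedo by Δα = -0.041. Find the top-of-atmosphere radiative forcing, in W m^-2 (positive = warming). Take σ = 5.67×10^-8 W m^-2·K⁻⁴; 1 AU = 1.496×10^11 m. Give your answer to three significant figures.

d = 12.7 × 1.496×10^11 m = 1.900×10^12 m.
S = L/(4πd²) = 9.832 W m^-2.
The change in absorbed flux is Δ[S(1−α)/4] = −SΔα/4 = 0.1008 W m^-2.

0.101 W m^-2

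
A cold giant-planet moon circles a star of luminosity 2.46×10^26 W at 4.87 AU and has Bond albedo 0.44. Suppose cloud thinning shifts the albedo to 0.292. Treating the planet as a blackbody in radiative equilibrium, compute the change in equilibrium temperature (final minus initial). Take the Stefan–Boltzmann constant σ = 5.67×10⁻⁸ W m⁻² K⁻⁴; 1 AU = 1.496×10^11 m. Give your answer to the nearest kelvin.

6 K

Orbital distance: d = 4.87 AU = 7.286×10^11 m.
Spreading L over a sphere of radius d: S = 2.46×10^26/(4π·7.29×10^11²) = 36.88 W m⁻².
With α = 0.44, T₁ = 97.69 K.
Final:   T₂ = [S(1−0.292)/(4σ)]^(1/4) = 103.6 K.
ΔT = T₂ − T₁ = 5.898 K.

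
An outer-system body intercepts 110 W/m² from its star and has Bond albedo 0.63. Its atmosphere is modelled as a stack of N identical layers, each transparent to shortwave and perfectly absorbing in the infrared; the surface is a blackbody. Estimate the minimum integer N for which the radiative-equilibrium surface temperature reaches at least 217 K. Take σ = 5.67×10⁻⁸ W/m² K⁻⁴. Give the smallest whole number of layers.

Top-of-atmosphere balance: σT_e⁴ = S(1−α)/4 = 10.18 W/m² → T_e = 115.7 K.
Need (N+1)T_e⁴ ≥ T_s⁴, i.e. N+1 ≥ (217/115.7)⁴ = 12.356.
The minimum whole number is N = 12.

12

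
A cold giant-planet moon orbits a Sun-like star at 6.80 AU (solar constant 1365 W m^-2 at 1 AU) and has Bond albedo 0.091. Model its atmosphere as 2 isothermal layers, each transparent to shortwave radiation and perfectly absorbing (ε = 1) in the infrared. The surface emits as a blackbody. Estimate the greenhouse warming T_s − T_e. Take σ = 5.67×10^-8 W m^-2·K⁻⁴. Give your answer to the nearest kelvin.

33 K

Irradiance scales as 1/d², so S = 1365 W m^-2 × (1/6.80)² = 29.52 W m^-2.
The effective emission temperature is T_e = [S(1−α)/(4σ)]^¼ = 104.3 K.
Surface: T_s = (3)^¼·T_e = 137.3 K.
Warming: T_s − T_e = 32.96 K.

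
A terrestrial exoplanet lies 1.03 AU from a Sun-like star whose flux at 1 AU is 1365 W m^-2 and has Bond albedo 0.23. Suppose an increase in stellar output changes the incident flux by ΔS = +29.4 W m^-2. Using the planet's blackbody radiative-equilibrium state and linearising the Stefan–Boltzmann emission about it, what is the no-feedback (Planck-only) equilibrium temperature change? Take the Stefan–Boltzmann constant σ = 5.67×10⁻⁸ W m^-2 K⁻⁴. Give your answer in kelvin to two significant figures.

1.5 K

Irradiance scales as 1/d², so S = 1365 W m^-2 × (1/1.03)² = 1287 W m^-2.
Reference equilibrium: T_e = [S(1−α)/(4σ)]^(1/4) = 257.1 K.
ΔF = Δ[S(1−α)]/4 = (1−0.23)·+29.4/4 = 5.659 W m^-2.
Planck response: λ_P = 4σT_e³ = 4·5.67×10⁻⁸·(257.1)³ = 3.854 W m^-2/K.
Hence the no-feedback warming is ΔF/(4σT_e³) = 1.47 K.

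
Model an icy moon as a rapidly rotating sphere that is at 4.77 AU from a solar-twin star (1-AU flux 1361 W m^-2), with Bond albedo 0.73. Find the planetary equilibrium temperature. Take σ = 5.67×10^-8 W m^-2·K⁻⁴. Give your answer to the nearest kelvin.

92 K

Flux at the orbit: S = 1361/(4.77)² = 59.82 W m^-2.
The planet absorbs (1−α)S over its disc πR² and re-emits over 4πR², so the mean absorbed flux is (1−0.73)·59.82/4 = 4.038 W m^-2.
Set σT⁴ = 4.038 → T = (4.038/σ)^(1/4) = 91.86 K.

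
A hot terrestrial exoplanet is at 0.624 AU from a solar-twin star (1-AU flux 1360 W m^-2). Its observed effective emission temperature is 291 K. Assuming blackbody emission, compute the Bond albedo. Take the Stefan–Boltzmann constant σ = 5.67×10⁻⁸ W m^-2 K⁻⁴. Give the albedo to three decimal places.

0.534

Irradiance scales as 1/d², so S = 1360 W m^-2 × (1/0.624)² = 3493 W m^-2.
Energy balance: S(1−α)/4 = σT⁴, so 1−α = 4σT⁴/S.
4σT⁴ = 4·5.67×10⁻⁸·(291)⁴ = 1626 W m^-2.
Hence α = 1 − 1626/3493 = 0.5344.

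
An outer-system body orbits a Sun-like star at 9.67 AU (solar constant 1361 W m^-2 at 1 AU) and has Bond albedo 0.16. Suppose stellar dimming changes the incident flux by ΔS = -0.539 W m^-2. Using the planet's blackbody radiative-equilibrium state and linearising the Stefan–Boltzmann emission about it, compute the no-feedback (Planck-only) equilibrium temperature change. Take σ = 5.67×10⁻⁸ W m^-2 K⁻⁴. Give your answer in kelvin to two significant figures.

Flux at the orbit: S = 1361/(9.67)² = 14.55 W m^-2.
Reference equilibrium: T_e = [S(1−α)/(4σ)]^(1/4) = 85.69 K.
ΔF = Δ[S(1−α)]/4 = (1−0.16)·-0.539/4 = -0.1132 W m^-2.
The Planck feedback parameter is 4σT_e³ = 0.1427 W m^-2/K.
So ΔT₀ = -0.1132/0.1427 = -0.793 K.

-0.79 K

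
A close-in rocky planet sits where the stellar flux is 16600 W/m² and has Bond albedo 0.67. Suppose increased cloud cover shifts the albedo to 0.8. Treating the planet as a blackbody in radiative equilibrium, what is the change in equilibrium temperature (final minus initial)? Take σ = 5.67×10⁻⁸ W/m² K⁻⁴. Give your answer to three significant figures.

Before: T₁ = [16600·0.33/(4σ)]^(1/4) = 394.2 K.
With α = 0.8, T₂ = 347.8 K.
Change: 347.8 − 394.2 = -46.39 K.

-46.4 kelvin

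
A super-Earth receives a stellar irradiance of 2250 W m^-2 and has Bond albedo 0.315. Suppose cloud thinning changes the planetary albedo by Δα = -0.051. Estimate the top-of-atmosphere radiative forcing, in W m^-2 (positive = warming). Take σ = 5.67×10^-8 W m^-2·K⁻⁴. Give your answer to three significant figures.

28.7 W m^-2

The change in absorbed flux is Δ[S(1−α)/4] = −SΔα/4 = 28.69 W m^-2.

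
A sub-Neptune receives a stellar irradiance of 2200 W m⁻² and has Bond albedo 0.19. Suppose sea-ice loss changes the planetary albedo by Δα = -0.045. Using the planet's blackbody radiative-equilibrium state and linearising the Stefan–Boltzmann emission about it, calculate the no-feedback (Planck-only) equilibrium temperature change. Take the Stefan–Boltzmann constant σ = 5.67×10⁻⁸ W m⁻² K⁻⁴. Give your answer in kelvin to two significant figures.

4.1 K

Unperturbed T_e = [2200·(1−0.19)/(4σ)]^¼ = 297.7 K.
ΔF = −(S/4)Δα = −(2200/4)×(-0.045) = 24.75 W m⁻².
The Planck feedback parameter is 4σT_e³ = 5.985 W m⁻²/K.
Hence the no-feedback warming is ΔF/(4σT_e³) = 4.14 K.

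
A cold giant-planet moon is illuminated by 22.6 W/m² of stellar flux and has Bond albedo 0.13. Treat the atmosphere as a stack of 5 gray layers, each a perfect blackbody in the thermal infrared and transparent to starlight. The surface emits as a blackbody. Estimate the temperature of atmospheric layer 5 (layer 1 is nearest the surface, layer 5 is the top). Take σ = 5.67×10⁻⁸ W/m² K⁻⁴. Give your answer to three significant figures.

Top-of-atmosphere balance: σT_e⁴ = S(1−α)/4 = 4.916 W/m² → T_e = 96.49 K.
Each opaque layer satisfies 2T_j⁴ = T_{j−1}⁴ + T_{j+1}⁴, giving T_k⁴ = (N+1−k)T_e⁴.
T_5 = (1)^(1/4)·96.49 = 96.49 K.

96.5 kelvin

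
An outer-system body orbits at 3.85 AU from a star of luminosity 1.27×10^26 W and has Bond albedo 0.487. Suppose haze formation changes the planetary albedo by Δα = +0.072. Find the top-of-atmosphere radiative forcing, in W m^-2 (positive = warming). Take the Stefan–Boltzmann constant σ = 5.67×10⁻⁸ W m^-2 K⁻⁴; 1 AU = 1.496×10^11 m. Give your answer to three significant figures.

d = 3.85 × 1.496×10^11 m = 5.760×10^11 m.
Flux at the orbit: S = L/(4πd²) = 1.27×10^26/(4π·(5.76×10^11)²) = 30.47 W m^-2.
ΔF = −(S/4)Δα = −(30.47/4)×(+0.072) = -0.5484 W m^-2.

-0.548 W m^-2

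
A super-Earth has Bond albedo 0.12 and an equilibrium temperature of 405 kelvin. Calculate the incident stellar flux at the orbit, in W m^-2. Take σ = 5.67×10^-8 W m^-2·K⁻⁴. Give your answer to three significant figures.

Invert the energy balance for S: S = 4σT⁴/(1−α).
σT⁴ = 5.67×10⁻⁸·(405)⁴ = 1525 W m^-2.
S = 4·1525/0.88 = 6934 W m^-2.

6930 W m^-2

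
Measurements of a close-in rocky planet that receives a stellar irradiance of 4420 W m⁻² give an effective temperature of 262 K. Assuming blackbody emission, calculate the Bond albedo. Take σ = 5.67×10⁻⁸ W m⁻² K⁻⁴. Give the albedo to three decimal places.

Energy balance: S(1−α)/4 = σT⁴, so 1−α = 4σT⁴/S.
σT⁴ = 267.2 W m⁻², so 4σT⁴ = 1069 W m⁻².
1−α = 1069/4420 = 0.2418, so α = 0.7582.

0.758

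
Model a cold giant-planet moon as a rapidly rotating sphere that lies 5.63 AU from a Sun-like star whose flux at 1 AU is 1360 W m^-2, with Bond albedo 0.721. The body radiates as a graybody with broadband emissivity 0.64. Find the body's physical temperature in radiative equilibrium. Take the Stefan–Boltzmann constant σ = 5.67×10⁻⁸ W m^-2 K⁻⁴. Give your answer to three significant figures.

Flux at the orbit: S = 1360/(5.63)² = 42.91 W m^-2.
Absorbed flux (global mean): S(1−α)/4 = 42.91·0.279/4 = 2.993 W m^-2.
Radiative balance εσT⁴ = 2.993 gives T = [2.993/(0.64·σ)]^(1/4) = 95.30 K.

95.3 K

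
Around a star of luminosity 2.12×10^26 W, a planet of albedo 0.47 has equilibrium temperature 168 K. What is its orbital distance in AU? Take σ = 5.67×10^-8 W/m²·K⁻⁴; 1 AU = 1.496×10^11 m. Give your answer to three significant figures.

1.49 AU

The flux needed for this T is 4σT⁴/(1−0.47) = 340.9 W/m².
From L = 4πd²S, d = √(2.12×10^26/(4π·340.9)) = 2.225×10^11 m = 1.487 AU.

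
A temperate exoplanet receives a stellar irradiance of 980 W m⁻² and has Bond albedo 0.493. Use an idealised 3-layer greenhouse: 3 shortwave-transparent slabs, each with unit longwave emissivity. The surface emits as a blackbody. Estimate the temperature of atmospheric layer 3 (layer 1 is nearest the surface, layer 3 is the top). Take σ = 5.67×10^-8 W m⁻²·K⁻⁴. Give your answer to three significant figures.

216 kelvin

The effective emission temperature is T_e = [S(1−α)/(4σ)]^¼ = 216.3 K.
The net upward flux σT_e⁴ is constant between every pair of levels, so T_k⁴ = (N+1−k)T_e⁴.
With k = 3: T_3 = (3+1−3)^¼·216.3 K = 216.3 K.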